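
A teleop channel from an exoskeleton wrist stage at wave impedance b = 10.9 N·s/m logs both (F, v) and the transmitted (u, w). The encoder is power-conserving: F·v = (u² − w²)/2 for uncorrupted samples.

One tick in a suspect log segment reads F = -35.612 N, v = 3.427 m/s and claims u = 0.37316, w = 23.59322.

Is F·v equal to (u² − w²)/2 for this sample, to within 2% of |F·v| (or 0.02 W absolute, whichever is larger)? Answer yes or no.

no

F·v = (-35.612)×3.427 = -122.0423 W.
(u² − w²)/2 = (0.1392 − 556.6400)/2 = -278.2504 W.
|Δ| = 156.2081;  2% of max(1, |F·v|) = 2.4408.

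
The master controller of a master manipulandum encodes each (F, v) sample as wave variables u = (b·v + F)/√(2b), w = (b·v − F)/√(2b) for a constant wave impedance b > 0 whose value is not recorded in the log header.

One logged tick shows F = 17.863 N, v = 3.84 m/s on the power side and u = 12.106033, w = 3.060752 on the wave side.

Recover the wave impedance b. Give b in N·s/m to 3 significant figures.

b = 7.8 N·s/m

u + w = 15.166785;  u + w = √(2b)·v, so √(2b) = 15.166785/3.84 = 3.949684.
b = (√(2b))²/2 = 15.600000/2 = 7.800000.
(Check via u − w = 2F/√(2b): u − w = 9.045281, 2F/√(2b) = 9.045282.)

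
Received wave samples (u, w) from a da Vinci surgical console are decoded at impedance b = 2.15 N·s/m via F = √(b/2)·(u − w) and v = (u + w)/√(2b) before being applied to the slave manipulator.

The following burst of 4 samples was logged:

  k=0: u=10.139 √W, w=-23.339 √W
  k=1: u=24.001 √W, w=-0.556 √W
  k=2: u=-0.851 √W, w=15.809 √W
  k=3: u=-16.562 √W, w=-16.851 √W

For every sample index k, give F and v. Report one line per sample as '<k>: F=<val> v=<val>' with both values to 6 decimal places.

0: F=34.710729 v=-6.365605
1: F=25.461240 v=11.306183
2: F=-17.273456 v=7.213388
3: F=0.299642 v=-16.113179

k=0: u−w=33.478000, u+w=-13.200000; √(b/2)=1.036822, √(2b)=2.073644; F=1.036822×33.478=34.710729, v=-13.200000/2.073644=-6.365605
k=1: u−w=24.557000, u+w=23.445000; √(b/2)=1.036822, √(2b)=2.073644; F=1.036822×24.557=25.461240, v=23.445000/2.073644=11.306183
k=2: u−w=-16.660000, u+w=14.958000; √(b/2)=1.036822, √(2b)=2.073644; F=1.036822×(-16.66)=-17.273456, v=14.958000/2.073644=7.213388
k=3: u−w=0.289000, u+w=-33.413000; √(b/2)=1.036822, √(2b)=2.073644; F=1.036822×0.289=0.299642, v=-33.413000/2.073644=-16.113179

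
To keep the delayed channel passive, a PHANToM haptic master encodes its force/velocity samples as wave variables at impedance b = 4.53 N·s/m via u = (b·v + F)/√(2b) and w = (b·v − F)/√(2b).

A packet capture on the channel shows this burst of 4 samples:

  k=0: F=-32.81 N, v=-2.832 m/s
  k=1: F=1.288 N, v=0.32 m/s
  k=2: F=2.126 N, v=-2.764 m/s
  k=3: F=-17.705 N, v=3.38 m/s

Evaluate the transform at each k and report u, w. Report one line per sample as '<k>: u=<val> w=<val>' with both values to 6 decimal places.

0: u=-15.162529 w=6.638256
1: u=0.909507 w=0.053688
2: u=-3.453481 w=-4.866113
3: u=-0.795220 w=10.968964

k=0: b·v=4.53×(-2.832)=-12.828960; √(2b)=3.009983; u=(-12.828960+(-32.81))/3.009983=-15.162529, w=(-12.828960−(-32.81))/3.009983=6.638256
k=1: b·v=4.53×0.32=1.449600; √(2b)=3.009983; u=(1.449600+1.288)/3.009983=0.909507, w=(1.449600−1.288)/3.009983=0.053688
k=2: b·v=4.53×(-2.764)=-12.520920; √(2b)=3.009983; u=(-12.520920+2.126)/3.009983=-3.453481, w=(-12.520920−2.126)/3.009983=-4.866113
k=3: b·v=4.53×3.38=15.311400; √(2b)=3.009983; u=(15.311400+(-17.705))/3.009983=-0.795220, w=(15.311400−(-17.705))/3.009983=10.968964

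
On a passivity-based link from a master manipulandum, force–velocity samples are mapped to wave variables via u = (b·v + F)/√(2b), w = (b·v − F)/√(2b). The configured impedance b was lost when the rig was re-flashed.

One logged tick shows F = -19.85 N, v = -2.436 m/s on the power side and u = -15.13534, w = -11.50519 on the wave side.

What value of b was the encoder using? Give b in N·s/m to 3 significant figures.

b = 59.8 N·s/m

u + w = -26.6405;  u + w = √(2b)·v, so √(2b) = -26.6405/(-2.436) = 10.9362.
b = (√(2b))²/2 = 119.6000/2 = 59.8000.
(Check via u − w = 2F/√(2b): u − w = -3.6301, 2F/√(2b) = -3.6302.)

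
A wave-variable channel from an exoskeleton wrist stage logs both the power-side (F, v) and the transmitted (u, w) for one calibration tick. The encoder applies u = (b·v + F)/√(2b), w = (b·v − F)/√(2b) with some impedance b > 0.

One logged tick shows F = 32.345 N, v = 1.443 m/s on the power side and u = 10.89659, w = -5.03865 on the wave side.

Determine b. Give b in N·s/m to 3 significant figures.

b = 8.24 N·s/m

u + w = 5.8579;  u + w = √(2b)·v, so √(2b) = 5.8579/1.443 = 4.0596.
b = (√(2b))²/2 = 16.4800/2 = 8.2400.
(Check via u − w = 2F/√(2b): u − w = 15.9352, 2F/√(2b) = 15.9352.)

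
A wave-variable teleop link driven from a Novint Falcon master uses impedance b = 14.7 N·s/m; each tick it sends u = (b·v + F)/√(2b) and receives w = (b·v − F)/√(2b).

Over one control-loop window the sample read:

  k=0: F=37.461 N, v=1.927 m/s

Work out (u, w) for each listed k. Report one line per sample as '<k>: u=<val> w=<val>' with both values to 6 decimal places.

0: u=12.133116 w=-1.684582

k=0: b·v=14.7×1.927=28.326900; √(2b)=5.422177; u=(28.326900+37.461)/5.422177=12.133116, w=(28.326900−37.461)/5.422177=-1.684582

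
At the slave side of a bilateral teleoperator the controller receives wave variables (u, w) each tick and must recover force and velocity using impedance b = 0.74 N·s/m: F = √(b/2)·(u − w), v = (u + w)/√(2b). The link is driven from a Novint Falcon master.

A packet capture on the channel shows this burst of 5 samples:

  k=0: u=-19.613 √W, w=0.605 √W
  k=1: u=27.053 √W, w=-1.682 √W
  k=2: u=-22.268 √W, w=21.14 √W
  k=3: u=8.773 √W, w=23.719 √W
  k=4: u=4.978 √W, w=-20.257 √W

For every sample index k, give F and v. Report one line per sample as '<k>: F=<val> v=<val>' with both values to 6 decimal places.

0: F=-12.298129 v=-15.624480
1: F=17.478818 v=20.854834
2: F=-26.404056 v=-0.927210
3: F=-9.091297 v=26.708259
4: F=15.349851 v=-12.559261

k=0: u−w=-20.218000, u+w=-19.008000; √(b/2)=0.608276, √(2b)=1.216553; F=0.608276×(-20.218)=-12.298129, v=-19.008000/1.216553=-15.624480
k=1: u−w=28.735000, u+w=25.371000; √(b/2)=0.608276, √(2b)=1.216553; F=0.608276×28.735=17.478818, v=25.371000/1.216553=20.854834
k=2: u−w=-43.408000, u+w=-1.128000; √(b/2)=0.608276, √(2b)=1.216553; F=0.608276×(-43.408)=-26.404056, v=-1.128000/1.216553=-0.927210
k=3: u−w=-14.946000, u+w=32.492000; √(b/2)=0.608276, √(2b)=1.216553; F=0.608276×(-14.946)=-9.091297, v=32.492000/1.216553=26.708259
k=4: u−w=25.235000, u+w=-15.279000; √(b/2)=0.608276, √(2b)=1.216553; F=0.608276×25.235=15.349851, v=-15.279000/1.216553=-12.559261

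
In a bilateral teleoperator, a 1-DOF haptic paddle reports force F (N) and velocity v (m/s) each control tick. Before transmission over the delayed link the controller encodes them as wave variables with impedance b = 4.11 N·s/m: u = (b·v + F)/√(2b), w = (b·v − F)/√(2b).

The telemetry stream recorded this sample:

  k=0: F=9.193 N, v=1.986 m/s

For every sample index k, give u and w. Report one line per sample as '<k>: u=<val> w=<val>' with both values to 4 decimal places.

0: u=6.0534 w=-0.3594

k=0: b·v=4.11×1.986=8.1625; √(2b)=2.8671; u=(8.1625+9.193)/2.8671=6.0534, w=(8.1625−9.193)/2.8671=-0.3594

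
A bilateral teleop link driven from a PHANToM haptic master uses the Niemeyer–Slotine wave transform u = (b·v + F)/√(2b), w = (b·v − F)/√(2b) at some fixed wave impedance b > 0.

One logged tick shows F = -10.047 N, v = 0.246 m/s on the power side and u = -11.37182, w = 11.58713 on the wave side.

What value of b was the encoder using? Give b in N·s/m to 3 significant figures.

u + w = 0.2153;  u + w = √(2b)·v, so √(2b) = 0.2153/0.246 = 0.8752.
b = (√(2b))²/2 = 0.7661/2 = 0.3830.
(Check via u − w = 2F/√(2b): u − w = -22.9590, 2F/√(2b) = -22.9582.)

b = 0.383 N·s/m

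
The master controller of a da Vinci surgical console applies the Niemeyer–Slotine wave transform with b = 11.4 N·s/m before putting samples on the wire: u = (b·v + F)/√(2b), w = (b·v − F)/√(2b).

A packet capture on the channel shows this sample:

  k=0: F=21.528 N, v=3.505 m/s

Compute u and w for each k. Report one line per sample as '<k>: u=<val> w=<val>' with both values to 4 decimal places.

0: u=12.8766 w=3.8595

k=0: b·v=11.4×3.505=39.9570; √(2b)=4.7749; u=(39.9570+21.528)/4.7749=12.8766, w=(39.9570−21.528)/4.7749=3.8595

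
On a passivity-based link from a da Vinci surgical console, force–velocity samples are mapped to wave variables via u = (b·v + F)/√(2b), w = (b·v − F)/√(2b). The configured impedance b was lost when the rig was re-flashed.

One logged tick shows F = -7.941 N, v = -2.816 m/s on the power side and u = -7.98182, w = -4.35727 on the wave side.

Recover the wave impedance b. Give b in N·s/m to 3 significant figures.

u + w = -12.33909;  u + w = √(2b)·v, so √(2b) = -12.33909/(-2.816) = 4.38178.
b = (√(2b))²/2 = 19.19999/2 = 9.59999.
(Check via u − w = 2F/√(2b): u − w = -3.62455, 2F/√(2b) = -3.62456.)

b = 9.6 N·s/m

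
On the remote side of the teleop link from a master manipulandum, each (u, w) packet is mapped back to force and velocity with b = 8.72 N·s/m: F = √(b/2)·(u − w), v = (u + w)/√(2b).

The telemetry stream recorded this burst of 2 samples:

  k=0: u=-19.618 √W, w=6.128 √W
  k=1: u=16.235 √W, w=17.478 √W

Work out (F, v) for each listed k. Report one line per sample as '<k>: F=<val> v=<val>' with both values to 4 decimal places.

0: F=-53.7592 v=-3.2303
1: F=-2.5955 v=8.0728

k=0: u−w=-25.7460, u+w=-13.4900; √(b/2)=2.0881, √(2b)=4.1761; F=2.0881×(-25.746)=-53.7592, v=-13.4900/4.1761=-3.2303
k=1: u−w=-1.2430, u+w=33.7130; √(b/2)=2.0881, √(2b)=4.1761; F=2.0881×(-1.243)=-2.5955, v=33.7130/4.1761=8.0728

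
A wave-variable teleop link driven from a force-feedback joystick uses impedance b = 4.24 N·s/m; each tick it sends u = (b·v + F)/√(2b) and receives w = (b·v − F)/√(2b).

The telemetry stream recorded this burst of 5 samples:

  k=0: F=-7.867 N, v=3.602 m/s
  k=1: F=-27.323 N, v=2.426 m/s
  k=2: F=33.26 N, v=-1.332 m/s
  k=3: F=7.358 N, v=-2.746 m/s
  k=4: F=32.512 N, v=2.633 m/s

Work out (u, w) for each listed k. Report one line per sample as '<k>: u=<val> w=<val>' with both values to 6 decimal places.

k=0: b·v=4.24×3.602=15.272480; √(2b)=2.912044; u=(15.272480+(-7.867))/2.912044=2.543052, w=(15.272480−(-7.867))/2.912044=7.946130
k=1: b·v=4.24×2.426=10.286240; √(2b)=2.912044; u=(10.286240+(-27.323))/2.912044=-5.850447, w=(10.286240−(-27.323))/2.912044=12.915066
k=2: b·v=4.24×(-1.332)=-5.647680; √(2b)=2.912044; u=(-5.647680+33.26)/2.912044=9.482110, w=(-5.647680−33.26)/2.912044=-13.360952
k=3: b·v=4.24×(-2.746)=-11.643040; √(2b)=2.912044; u=(-11.643040+7.358)/2.912044=-1.471489, w=(-11.643040−7.358)/2.912044=-6.524984
k=4: b·v=4.24×2.633=11.163920; √(2b)=2.912044; u=(11.163920+32.512)/2.912044=14.998373, w=(11.163920−32.512)/2.912044=-7.330961

0: u=2.543052 w=7.946130
1: u=-5.850447 w=12.915066
2: u=9.482110 w=-13.360952
3: u=-1.471489 w=-6.524984
4: u=14.998373 w=-7.330961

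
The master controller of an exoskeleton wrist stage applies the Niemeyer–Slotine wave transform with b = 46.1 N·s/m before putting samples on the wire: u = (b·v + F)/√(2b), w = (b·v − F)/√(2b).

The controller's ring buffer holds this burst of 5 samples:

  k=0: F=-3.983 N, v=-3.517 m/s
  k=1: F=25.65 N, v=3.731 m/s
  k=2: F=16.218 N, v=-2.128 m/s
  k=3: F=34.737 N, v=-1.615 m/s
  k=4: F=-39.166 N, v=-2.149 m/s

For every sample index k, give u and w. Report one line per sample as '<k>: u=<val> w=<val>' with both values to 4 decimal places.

k=0: b·v=46.1×(-3.517)=-162.1337; √(2b)=9.6021; u=(-162.1337+(-3.983))/9.6021=-17.3001, w=(-162.1337−(-3.983))/9.6021=-16.4705
k=1: b·v=46.1×3.731=171.9991; √(2b)=9.6021; u=(171.9991+25.65)/9.6021=20.5840, w=(171.9991−25.65)/9.6021=15.2414
k=2: b·v=46.1×(-2.128)=-98.1008; √(2b)=9.6021; u=(-98.1008+16.218)/9.6021=-8.5276, w=(-98.1008−16.218)/9.6021=-11.9056
k=3: b·v=46.1×(-1.615)=-74.4515; √(2b)=9.6021; u=(-74.4515+34.737)/9.6021=-4.1360, w=(-74.4515−34.737)/9.6021=-11.3713
k=4: b·v=46.1×(-2.149)=-99.0689; √(2b)=9.6021; u=(-99.0689+(-39.166))/9.6021=-14.3963, w=(-99.0689−(-39.166))/9.6021=-6.2385

0: u=-17.3001 w=-16.4705
1: u=20.5840 w=15.2414
2: u=-8.5276 w=-11.9056
3: u=-4.1360 w=-11.3713
4: u=-14.3963 w=-6.2385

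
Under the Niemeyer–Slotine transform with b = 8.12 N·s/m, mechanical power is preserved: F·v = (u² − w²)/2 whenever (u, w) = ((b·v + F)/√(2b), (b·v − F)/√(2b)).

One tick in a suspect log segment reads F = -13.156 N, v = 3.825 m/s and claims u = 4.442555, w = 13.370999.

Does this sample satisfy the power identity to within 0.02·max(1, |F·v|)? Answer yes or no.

F·v = (-13.156)×3.825 = -50.321700 W.
(u² − w²)/2 = (19.736295 − 178.783614)/2 = -79.523660 W.
|Δ| = 29.201960;  2% of max(1, |F·v|) = 1.006434.

no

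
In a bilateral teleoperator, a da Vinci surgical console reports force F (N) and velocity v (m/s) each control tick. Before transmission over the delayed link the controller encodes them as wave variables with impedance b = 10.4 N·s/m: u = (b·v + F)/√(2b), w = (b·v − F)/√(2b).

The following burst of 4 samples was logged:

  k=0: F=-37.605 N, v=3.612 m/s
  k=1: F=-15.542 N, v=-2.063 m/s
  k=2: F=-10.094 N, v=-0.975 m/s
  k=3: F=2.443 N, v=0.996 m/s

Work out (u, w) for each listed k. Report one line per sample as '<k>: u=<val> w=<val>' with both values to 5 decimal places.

k=0: b·v=10.4×3.612=37.56480; √(2b)=4.56070; u=(37.56480+(-37.605))/4.56070=-0.00881, w=(37.56480−(-37.605))/4.56070=16.48207
k=1: b·v=10.4×(-2.063)=-21.45520; √(2b)=4.56070; u=(-21.45520+(-15.542))/4.56070=-8.11217, w=(-21.45520−(-15.542))/4.56070=-1.29655
k=2: b·v=10.4×(-0.975)=-10.14000; √(2b)=4.56070; u=(-10.14000+(-10.094))/4.56070=-4.43660, w=(-10.14000−(-10.094))/4.56070=-0.01009
k=3: b·v=10.4×0.996=10.35840; √(2b)=4.56070; u=(10.35840+2.443)/4.56070=2.80689, w=(10.35840−2.443)/4.56070=1.73557

0: u=-0.00881 w=16.48207
1: u=-8.11217 w=-1.29655
2: u=-4.43660 w=-0.01009
3: u=2.80689 w=1.73557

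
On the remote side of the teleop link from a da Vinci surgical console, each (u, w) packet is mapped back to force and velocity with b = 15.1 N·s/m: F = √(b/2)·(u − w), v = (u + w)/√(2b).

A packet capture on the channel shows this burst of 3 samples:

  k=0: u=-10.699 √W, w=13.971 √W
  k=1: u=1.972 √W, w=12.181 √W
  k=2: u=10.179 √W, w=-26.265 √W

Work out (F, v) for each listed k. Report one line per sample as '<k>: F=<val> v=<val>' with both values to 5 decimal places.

0: F=-67.78641 v=0.59540
1: F=-28.05154 v=2.57540
2: F=100.13814 v=-2.92715

k=0: u−w=-24.67000, u+w=3.27200; √(b/2)=2.74773, √(2b)=5.49545; F=2.74773×(-24.67)=-67.78641, v=3.27200/5.49545=0.59540
k=1: u−w=-10.20900, u+w=14.15300; √(b/2)=2.74773, √(2b)=5.49545; F=2.74773×(-10.209)=-28.05154, v=14.15300/5.49545=2.57540
k=2: u−w=36.44400, u+w=-16.08600; √(b/2)=2.74773, √(2b)=5.49545; F=2.74773×36.444=100.13814, v=-16.08600/5.49545=-2.92715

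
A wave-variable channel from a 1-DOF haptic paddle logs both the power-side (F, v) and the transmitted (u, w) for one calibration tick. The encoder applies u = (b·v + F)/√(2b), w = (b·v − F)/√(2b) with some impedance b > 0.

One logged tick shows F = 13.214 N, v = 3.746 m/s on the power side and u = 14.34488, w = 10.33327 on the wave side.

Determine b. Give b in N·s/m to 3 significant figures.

b = 21.7 N·s/m

u + w = 24.6782;  u + w = √(2b)·v, so √(2b) = 24.6782/3.746 = 6.5879.
b = (√(2b))²/2 = 43.4000/2 = 21.7000.
(Check via u − w = 2F/√(2b): u − w = 4.0116, 2F/√(2b) = 4.0116.)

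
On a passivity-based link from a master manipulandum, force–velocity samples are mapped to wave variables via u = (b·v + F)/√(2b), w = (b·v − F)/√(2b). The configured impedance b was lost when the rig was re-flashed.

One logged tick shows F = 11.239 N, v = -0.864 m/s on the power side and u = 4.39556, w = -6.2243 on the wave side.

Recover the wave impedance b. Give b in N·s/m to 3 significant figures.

u + w = -1.8287;  u + w = √(2b)·v, so √(2b) = -1.8287/(-0.864) = 2.1166.
b = (√(2b))²/2 = 4.4800/2 = 2.2400.
(Check via u − w = 2F/√(2b): u − w = 10.6199, 2F/√(2b) = 10.6199.)

b = 2.24 N·s/m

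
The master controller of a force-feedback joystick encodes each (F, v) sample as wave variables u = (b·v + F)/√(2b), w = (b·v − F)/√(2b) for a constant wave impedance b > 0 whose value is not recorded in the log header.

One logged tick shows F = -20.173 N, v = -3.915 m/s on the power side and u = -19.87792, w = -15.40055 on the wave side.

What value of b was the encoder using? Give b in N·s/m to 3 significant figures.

u + w = -35.2785;  u + w = √(2b)·v, so √(2b) = -35.2785/(-3.915) = 9.0111.
b = (√(2b))²/2 = 81.2000/2 = 40.6000.
(Check via u − w = 2F/√(2b): u − w = -4.4774, 2F/√(2b) = -4.4774.)

b = 40.6 N·s/m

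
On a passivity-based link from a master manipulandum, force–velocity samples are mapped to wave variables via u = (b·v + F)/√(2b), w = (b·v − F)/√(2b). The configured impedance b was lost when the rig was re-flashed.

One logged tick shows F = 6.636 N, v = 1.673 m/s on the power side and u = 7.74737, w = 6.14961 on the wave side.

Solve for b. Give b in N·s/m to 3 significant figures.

b = 34.5 N·s/m

u + w = 13.89698;  u + w = √(2b)·v, so √(2b) = 13.89698/1.673 = 8.30662.
b = (√(2b))²/2 = 68.99998/2 = 34.49999.
(Check via u − w = 2F/√(2b): u − w = 1.59776, 2F/√(2b) = 1.59776.)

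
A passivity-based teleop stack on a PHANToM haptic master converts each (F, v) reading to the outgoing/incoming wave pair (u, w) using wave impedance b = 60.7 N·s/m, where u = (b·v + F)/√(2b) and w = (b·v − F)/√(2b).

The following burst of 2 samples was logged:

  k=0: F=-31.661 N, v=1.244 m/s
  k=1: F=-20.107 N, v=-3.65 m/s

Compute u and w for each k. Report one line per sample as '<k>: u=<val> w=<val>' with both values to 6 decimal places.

0: u=3.979773 w=9.726827
1: u=-21.933050 w=-18.283259

k=0: b·v=60.7×1.244=75.510800; √(2b)=11.018167; u=(75.510800+(-31.661))/11.018167=3.979773, w=(75.510800−(-31.661))/11.018167=9.726827
k=1: b·v=60.7×(-3.65)=-221.555000; √(2b)=11.018167; u=(-221.555000+(-20.107))/11.018167=-21.933050, w=(-221.555000−(-20.107))/11.018167=-18.283259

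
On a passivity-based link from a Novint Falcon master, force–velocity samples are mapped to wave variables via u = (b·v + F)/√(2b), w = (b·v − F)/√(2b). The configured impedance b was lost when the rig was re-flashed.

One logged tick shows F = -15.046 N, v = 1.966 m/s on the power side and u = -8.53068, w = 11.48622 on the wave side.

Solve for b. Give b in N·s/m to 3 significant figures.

b = 1.13 N·s/m

u + w = 2.95554;  u + w = √(2b)·v, so √(2b) = 2.95554/1.966 = 1.50333.
b = (√(2b))²/2 = 2.25999/2 = 1.13000.
(Check via u − w = 2F/√(2b): u − w = -20.01690, 2F/√(2b) = -20.01694.)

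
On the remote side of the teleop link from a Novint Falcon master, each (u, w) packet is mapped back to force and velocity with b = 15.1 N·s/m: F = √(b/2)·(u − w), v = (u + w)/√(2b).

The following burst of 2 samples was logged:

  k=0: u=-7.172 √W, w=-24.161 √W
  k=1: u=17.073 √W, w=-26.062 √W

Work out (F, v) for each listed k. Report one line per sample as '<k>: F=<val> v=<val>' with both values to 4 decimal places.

k=0: u−w=16.9890, u+w=-31.3330; √(b/2)=2.7477, √(2b)=5.4955; F=2.7477×16.989=46.6811, v=-31.3330/5.4955=-5.7016
k=1: u−w=43.1350, u+w=-8.9890; √(b/2)=2.7477, √(2b)=5.4955; F=2.7477×43.135=118.5232, v=-8.9890/5.4955=-1.6357

0: F=46.6811 v=-5.7016
1: F=118.5232 v=-1.6357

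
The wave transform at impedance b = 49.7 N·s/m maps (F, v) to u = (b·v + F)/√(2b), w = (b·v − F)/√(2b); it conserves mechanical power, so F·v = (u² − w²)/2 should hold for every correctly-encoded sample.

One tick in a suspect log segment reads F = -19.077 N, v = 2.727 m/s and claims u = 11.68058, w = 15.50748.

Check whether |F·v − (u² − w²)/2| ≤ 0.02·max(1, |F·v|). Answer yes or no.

yes

F·v = (-19.077)×2.727 = -52.0230 W.
(u² − w²)/2 = (136.4359 − 240.4819)/2 = -52.0230 W.
|Δ| = 0.0000;  2% of max(1, |F·v|) = 1.0405.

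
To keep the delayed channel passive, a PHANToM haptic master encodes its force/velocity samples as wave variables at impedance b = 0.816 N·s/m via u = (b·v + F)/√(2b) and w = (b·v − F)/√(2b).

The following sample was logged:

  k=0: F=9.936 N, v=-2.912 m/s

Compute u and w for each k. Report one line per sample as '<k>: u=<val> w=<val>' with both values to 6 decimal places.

0: u=5.917669 w=-9.637742

k=0: b·v=0.816×(-2.912)=-2.376192; √(2b)=1.277498; u=(-2.376192+9.936)/1.277498=5.917669, w=(-2.376192−9.936)/1.277498=-9.637742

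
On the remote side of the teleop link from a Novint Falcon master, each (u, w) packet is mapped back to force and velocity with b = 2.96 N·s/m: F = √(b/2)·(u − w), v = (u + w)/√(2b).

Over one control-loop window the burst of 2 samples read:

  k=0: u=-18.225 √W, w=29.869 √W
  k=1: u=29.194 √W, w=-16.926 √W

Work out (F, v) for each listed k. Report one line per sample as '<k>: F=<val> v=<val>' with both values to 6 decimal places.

0: F=-58.508876 v=4.785655
1: F=56.107402 v=5.042117

k=0: u−w=-48.094000, u+w=11.644000; √(b/2)=1.216553, √(2b)=2.433105; F=1.216553×(-48.094)=-58.508876, v=11.644000/2.433105=4.785655
k=1: u−w=46.120000, u+w=12.268000; √(b/2)=1.216553, √(2b)=2.433105; F=1.216553×46.12=56.107402, v=12.268000/2.433105=5.042117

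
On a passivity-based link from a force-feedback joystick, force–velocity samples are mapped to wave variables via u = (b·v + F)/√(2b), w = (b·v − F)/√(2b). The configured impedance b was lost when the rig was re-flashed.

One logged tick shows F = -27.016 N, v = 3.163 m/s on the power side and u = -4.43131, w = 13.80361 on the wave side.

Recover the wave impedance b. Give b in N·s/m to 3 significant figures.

u + w = 9.3723;  u + w = √(2b)·v, so √(2b) = 9.3723/3.163 = 2.9631.
b = (√(2b))²/2 = 8.7800/2 = 4.3900.
(Check via u − w = 2F/√(2b): u − w = -18.2349, 2F/√(2b) = -18.2349.)

b = 4.39 N·s/m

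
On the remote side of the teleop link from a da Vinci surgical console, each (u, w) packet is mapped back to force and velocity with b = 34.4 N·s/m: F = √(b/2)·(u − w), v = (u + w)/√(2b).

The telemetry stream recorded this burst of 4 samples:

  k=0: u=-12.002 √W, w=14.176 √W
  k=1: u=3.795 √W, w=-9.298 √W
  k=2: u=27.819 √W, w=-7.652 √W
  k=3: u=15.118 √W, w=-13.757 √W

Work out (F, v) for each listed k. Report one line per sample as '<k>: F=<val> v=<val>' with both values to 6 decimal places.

k=0: u−w=-26.178000, u+w=2.174000; √(b/2)=4.147288, √(2b)=8.294577; F=4.147288×(-26.178)=-108.567712, v=2.174000/8.294577=0.262099
k=1: u−w=13.093000, u+w=-5.503000; √(b/2)=4.147288, √(2b)=8.294577; F=4.147288×13.093=54.300445, v=-5.503000/8.294577=-0.663446
k=2: u−w=35.471000, u+w=20.167000; √(b/2)=4.147288, √(2b)=8.294577; F=4.147288×35.471=147.108462, v=20.167000/8.294577=2.431348
k=3: u−w=28.875000, u+w=1.361000; √(b/2)=4.147288, √(2b)=8.294577; F=4.147288×28.875=119.752949, v=1.361000/8.294577=0.164083

0: F=-108.567712 v=0.262099
1: F=54.300445 v=-0.663446
2: F=147.108462 v=2.431348
3: F=119.752949 v=0.164083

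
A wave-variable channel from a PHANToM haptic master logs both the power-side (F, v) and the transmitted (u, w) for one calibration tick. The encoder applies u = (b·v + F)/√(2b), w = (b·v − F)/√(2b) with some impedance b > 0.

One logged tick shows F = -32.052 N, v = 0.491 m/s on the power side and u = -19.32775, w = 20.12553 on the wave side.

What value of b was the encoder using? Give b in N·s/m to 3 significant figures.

u + w = 0.79778;  u + w = √(2b)·v, so √(2b) = 0.79778/0.491 = 1.62481.
b = (√(2b))²/2 = 2.64000/2 = 1.32000.
(Check via u − w = 2F/√(2b): u − w = -39.45328, 2F/√(2b) = -39.45331.)

b = 1.32 N·s/m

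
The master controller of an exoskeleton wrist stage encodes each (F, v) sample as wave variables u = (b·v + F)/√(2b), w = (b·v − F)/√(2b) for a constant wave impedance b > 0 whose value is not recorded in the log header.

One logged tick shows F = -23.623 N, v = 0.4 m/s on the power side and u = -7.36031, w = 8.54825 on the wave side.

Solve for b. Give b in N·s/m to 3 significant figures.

u + w = 1.1879;  u + w = √(2b)·v, so √(2b) = 1.1879/0.4 = 2.9698.
b = (√(2b))²/2 = 8.8200/2 = 4.4100.
(Check via u − w = 2F/√(2b): u − w = -15.9086, 2F/√(2b) = -15.9085.)

b = 4.41 N·s/m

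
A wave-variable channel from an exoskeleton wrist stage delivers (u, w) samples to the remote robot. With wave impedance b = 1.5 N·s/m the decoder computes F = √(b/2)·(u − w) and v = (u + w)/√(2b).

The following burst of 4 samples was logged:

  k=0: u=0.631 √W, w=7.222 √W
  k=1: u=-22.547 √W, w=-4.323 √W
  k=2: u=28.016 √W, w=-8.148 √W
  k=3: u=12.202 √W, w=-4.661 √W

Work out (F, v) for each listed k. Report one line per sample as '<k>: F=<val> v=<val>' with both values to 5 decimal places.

k=0: u−w=-6.59100, u+w=7.85300; √(b/2)=0.86603, √(2b)=1.73205; F=0.86603×(-6.591)=-5.70797, v=7.85300/1.73205=4.53393
k=1: u−w=-18.22400, u+w=-26.87000; √(b/2)=0.86603, √(2b)=1.73205; F=0.86603×(-18.224)=-15.78245, v=-26.87000/1.73205=-15.51340
k=2: u−w=36.16400, u+w=19.86800; √(b/2)=0.86603, √(2b)=1.73205; F=0.86603×36.164=31.31894, v=19.86800/1.73205=11.47080
k=3: u−w=16.86300, u+w=7.54100; √(b/2)=0.86603, √(2b)=1.73205; F=0.86603×16.863=14.60379, v=7.54100/1.73205=4.35380

0: F=-5.70797 v=4.53393
1: F=-15.78245 v=-15.51340
2: F=31.31894 v=11.47080
3: F=14.60379 v=4.35380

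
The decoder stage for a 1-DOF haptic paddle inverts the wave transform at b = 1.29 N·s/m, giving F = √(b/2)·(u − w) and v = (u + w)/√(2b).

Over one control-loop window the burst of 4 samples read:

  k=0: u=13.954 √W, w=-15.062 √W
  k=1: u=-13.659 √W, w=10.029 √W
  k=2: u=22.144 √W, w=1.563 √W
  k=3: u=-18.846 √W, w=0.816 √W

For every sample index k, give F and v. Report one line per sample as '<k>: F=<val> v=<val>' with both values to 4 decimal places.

k=0: u−w=29.0160, u+w=-1.1080; √(b/2)=0.8031, √(2b)=1.6062; F=0.8031×29.016=23.3033, v=-1.1080/1.6062=-0.6898
k=1: u−w=-23.6880, u+w=-3.6300; √(b/2)=0.8031, √(2b)=1.6062; F=0.8031×(-23.688)=-19.0243, v=-3.6300/1.6062=-2.2599
k=2: u−w=20.5810, u+w=23.7070; √(b/2)=0.8031, √(2b)=1.6062; F=0.8031×20.581=16.5290, v=23.7070/1.6062=14.7593
k=3: u−w=-19.6620, u+w=-18.0300; √(b/2)=0.8031, √(2b)=1.6062; F=0.8031×(-19.662)=-15.7909, v=-18.0300/1.6062=-11.2250

0: F=23.3033 v=-0.6898
1: F=-19.0243 v=-2.2599
2: F=16.5290 v=14.7593
3: F=-15.7909 v=-11.2250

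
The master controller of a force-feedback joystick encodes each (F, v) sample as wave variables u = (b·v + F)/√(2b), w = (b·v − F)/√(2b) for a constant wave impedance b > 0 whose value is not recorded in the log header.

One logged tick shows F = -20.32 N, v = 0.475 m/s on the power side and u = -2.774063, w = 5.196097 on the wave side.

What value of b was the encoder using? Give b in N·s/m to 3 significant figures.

u + w = 2.422034;  u + w = √(2b)·v, so √(2b) = 2.422034/0.475 = 5.099019.
b = (√(2b))²/2 = 25.999994/2 = 12.999997.
(Check via u − w = 2F/√(2b): u − w = -7.970160, 2F/√(2b) = -7.970161.)

b = 13 N·s/m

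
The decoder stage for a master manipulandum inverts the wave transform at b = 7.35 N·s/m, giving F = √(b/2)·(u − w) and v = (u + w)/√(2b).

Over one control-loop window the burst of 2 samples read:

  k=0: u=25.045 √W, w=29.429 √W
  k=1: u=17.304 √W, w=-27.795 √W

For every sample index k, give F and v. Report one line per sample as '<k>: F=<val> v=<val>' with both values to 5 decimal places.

0: F=-8.40425 v=14.20792
1: F=86.45609 v=-2.73627

k=0: u−w=-4.38400, u+w=54.47400; √(b/2)=1.91703, √(2b)=3.83406; F=1.91703×(-4.384)=-8.40425, v=54.47400/3.83406=14.20792
k=1: u−w=45.09900, u+w=-10.49100; √(b/2)=1.91703, √(2b)=3.83406; F=1.91703×45.099=86.45609, v=-10.49100/3.83406=-2.73627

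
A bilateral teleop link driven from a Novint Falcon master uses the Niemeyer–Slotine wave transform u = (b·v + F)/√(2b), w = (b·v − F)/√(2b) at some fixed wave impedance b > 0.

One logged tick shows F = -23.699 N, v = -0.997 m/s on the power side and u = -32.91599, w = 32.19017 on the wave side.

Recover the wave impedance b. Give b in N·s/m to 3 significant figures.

b = 0.265 N·s/m

u + w = -0.72582;  u + w = √(2b)·v, so √(2b) = -0.72582/(-0.997) = 0.72800.
b = (√(2b))²/2 = 0.52999/2 = 0.26499.
(Check via u − w = 2F/√(2b): u − w = -65.10616, 2F/√(2b) = -65.10678.)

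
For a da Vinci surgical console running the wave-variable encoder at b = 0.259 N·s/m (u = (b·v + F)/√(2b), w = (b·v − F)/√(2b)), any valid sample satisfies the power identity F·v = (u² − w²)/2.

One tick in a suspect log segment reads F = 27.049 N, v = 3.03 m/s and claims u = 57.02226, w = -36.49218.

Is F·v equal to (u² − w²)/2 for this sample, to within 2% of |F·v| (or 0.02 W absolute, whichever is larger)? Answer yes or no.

F·v = 27.049×3.03 = 81.95847 W.
(u² − w²)/2 = (3251.53814 − 1331.67920)/2 = 959.92947 W.
|Δ| = 877.97100;  2% of max(1, |F·v|) = 1.63917.

no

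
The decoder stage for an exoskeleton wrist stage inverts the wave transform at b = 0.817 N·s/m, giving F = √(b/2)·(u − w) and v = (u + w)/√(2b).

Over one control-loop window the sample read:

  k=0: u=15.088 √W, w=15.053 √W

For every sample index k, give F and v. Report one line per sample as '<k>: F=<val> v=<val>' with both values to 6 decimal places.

k=0: u−w=0.035000, u+w=30.141000; √(b/2)=0.639140, √(2b)=1.278280; F=0.639140×0.035=0.022370, v=30.141000/1.278280=23.579339

0: F=0.022370 v=23.579339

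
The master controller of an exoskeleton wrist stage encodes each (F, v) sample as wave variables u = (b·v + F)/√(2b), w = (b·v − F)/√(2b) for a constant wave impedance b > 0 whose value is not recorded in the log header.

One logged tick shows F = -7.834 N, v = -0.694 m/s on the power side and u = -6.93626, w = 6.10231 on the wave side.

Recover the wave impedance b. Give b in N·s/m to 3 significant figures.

u + w = -0.83395;  u + w = √(2b)·v, so √(2b) = -0.83395/(-0.694) = 1.20166.
b = (√(2b))²/2 = 1.44398/2 = 0.72199.
(Check via u − w = 2F/√(2b): u − w = -13.03857, 2F/√(2b) = -13.03866.)

b = 0.722 N·s/m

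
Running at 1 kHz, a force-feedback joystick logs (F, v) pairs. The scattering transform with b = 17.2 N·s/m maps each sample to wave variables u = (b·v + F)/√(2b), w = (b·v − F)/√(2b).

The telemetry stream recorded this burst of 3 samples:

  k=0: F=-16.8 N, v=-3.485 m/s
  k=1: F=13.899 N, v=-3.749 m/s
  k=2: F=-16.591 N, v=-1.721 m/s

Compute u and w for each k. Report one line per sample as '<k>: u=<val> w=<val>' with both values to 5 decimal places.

k=0: b·v=17.2×(-3.485)=-59.94200; √(2b)=5.86515; u=(-59.94200+(-16.8))/5.86515=-13.08440, w=(-59.94200−(-16.8))/5.86515=-7.35565
k=1: b·v=17.2×(-3.749)=-64.48280; √(2b)=5.86515; u=(-64.48280+13.899)/5.86515=-8.62447, w=(-64.48280−13.899)/5.86515=-13.36399
k=2: b·v=17.2×(-1.721)=-29.60120; √(2b)=5.86515; u=(-29.60120+(-16.591))/5.86515=-7.87570, w=(-29.60120−(-16.591))/5.86515=-2.21822

0: u=-13.08440 w=-7.35565
1: u=-8.62447 w=-13.36399
2: u=-7.87570 w=-2.21822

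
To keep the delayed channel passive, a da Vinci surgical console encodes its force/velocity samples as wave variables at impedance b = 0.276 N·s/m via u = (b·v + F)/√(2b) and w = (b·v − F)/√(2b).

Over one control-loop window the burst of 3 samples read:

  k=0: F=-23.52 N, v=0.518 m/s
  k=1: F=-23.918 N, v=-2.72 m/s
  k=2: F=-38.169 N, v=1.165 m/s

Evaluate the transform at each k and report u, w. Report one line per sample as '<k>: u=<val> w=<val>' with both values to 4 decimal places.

k=0: b·v=0.276×0.518=0.1430; √(2b)=0.7430; u=(0.1430+(-23.52))/0.7430=-31.4644, w=(0.1430−(-23.52))/0.7430=31.8493
k=1: b·v=0.276×(-2.72)=-0.7507; √(2b)=0.7430; u=(-0.7507+(-23.918))/0.7430=-33.2030, w=(-0.7507−(-23.918))/0.7430=31.1821
k=2: b·v=0.276×1.165=0.3215; √(2b)=0.7430; u=(0.3215+(-38.169))/0.7430=-50.9410, w=(0.3215−(-38.169))/0.7430=51.8065

0: u=-31.4644 w=31.8493
1: u=-33.2030 w=31.1821
2: u=-50.9410 w=51.8065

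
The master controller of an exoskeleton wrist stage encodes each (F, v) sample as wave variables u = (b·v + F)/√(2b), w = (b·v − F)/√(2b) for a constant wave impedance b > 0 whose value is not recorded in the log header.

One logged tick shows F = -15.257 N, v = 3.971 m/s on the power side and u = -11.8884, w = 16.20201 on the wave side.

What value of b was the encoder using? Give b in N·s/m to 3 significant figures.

u + w = 4.3136;  u + w = √(2b)·v, so √(2b) = 4.3136/3.971 = 1.0863.
b = (√(2b))²/2 = 1.1800/2 = 0.5900.
(Check via u − w = 2F/√(2b): u − w = -28.0904, 2F/√(2b) = -28.0904.)

b = 0.59 N·s/m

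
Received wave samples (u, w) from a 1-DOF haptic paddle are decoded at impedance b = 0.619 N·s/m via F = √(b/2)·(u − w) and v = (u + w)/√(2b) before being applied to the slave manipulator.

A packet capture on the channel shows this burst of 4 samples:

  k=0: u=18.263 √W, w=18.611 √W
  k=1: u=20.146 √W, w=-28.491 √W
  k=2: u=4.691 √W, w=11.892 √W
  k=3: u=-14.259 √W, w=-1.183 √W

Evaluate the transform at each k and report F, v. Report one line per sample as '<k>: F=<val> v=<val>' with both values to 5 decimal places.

0: F=-0.19360 v=33.14057
1: F=27.05809 v=-7.50008
2: F=-4.00611 v=14.90400
3: F=-7.27454 v=-13.87852

k=0: u−w=-0.34800, u+w=36.87400; √(b/2)=0.55633, √(2b)=1.11265; F=0.55633×(-0.348)=-0.19360, v=36.87400/1.11265=33.14057
k=1: u−w=48.63700, u+w=-8.34500; √(b/2)=0.55633, √(2b)=1.11265; F=0.55633×48.637=27.05809, v=-8.34500/1.11265=-7.50008
k=2: u−w=-7.20100, u+w=16.58300; √(b/2)=0.55633, √(2b)=1.11265; F=0.55633×(-7.201)=-4.00611, v=16.58300/1.11265=14.90400
k=3: u−w=-13.07600, u+w=-15.44200; √(b/2)=0.55633, √(2b)=1.11265; F=0.55633×(-13.076)=-7.27454, v=-15.44200/1.11265=-13.87852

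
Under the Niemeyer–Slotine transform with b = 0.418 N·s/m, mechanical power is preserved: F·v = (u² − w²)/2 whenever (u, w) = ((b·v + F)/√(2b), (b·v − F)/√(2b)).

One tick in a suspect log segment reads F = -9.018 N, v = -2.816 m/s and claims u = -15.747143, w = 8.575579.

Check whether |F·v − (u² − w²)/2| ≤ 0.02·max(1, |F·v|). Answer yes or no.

F·v = (-9.018)×(-2.816) = 25.394688 W.
(u² − w²)/2 = (247.972513 − 73.540555)/2 = 87.215979 W.
|Δ| = 61.821291;  2% of max(1, |F·v|) = 0.507894.

no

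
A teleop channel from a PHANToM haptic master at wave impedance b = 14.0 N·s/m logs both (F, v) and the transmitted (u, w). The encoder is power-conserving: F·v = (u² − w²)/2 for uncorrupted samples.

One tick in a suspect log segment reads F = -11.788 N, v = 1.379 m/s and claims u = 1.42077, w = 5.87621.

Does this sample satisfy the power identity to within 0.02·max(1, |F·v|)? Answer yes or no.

F·v = (-11.788)×1.379 = -16.25565 W.
(u² − w²)/2 = (2.01859 − 34.52984)/2 = -16.25563 W.
|Δ| = 0.00002;  2% of max(1, |F·v|) = 0.32511.

yes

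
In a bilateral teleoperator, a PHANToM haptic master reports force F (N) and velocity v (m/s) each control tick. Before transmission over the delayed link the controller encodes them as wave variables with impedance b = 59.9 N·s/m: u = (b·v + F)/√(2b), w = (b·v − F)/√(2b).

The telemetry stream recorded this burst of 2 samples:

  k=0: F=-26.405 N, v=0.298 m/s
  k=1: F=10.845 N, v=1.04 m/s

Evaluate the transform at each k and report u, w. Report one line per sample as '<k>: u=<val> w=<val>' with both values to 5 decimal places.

k=0: b·v=59.9×0.298=17.85020; √(2b)=10.94532; u=(17.85020+(-26.405))/10.94532=-0.78159, w=(17.85020−(-26.405))/10.94532=4.04330
k=1: b·v=59.9×1.04=62.29600; √(2b)=10.94532; u=(62.29600+10.845)/10.94532=6.68240, w=(62.29600−10.845)/10.94532=4.70073

0: u=-0.78159 w=4.04330
1: u=6.68240 w=4.70073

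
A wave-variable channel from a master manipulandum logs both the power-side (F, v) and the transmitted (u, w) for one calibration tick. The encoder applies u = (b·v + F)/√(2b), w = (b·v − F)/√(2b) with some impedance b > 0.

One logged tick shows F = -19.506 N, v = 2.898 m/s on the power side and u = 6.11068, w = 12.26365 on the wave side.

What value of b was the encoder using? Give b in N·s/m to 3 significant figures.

u + w = 18.37433;  u + w = √(2b)·v, so √(2b) = 18.37433/2.898 = 6.34035.
b = (√(2b))²/2 = 40.20002/2 = 20.10001.
(Check via u − w = 2F/√(2b): u − w = -6.15297, 2F/√(2b) = -6.15297.)

b = 20.1 N·s/m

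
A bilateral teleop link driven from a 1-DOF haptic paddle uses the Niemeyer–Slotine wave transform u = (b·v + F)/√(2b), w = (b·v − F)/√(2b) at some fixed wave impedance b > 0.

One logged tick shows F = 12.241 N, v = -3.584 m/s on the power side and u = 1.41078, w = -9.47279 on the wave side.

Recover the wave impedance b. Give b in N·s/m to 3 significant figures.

b = 2.53 N·s/m

u + w = -8.06201;  u + w = √(2b)·v, so √(2b) = -8.06201/(-3.584) = 2.24944.
b = (√(2b))²/2 = 5.06000/2 = 2.53000.
(Check via u − w = 2F/√(2b): u − w = 10.88357, 2F/√(2b) = 10.88357.)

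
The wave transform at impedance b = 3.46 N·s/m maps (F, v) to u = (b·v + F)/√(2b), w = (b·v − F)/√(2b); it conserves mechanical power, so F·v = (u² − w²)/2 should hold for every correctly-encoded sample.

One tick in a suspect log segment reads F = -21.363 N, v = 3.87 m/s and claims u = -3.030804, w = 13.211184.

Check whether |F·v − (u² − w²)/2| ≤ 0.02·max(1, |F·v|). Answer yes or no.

yes

F·v = (-21.363)×3.87 = -82.674810 W.
(u² − w²)/2 = (9.185773 − 174.535383)/2 = -82.674805 W.
|Δ| = 0.000005;  2% of max(1, |F·v|) = 1.653496.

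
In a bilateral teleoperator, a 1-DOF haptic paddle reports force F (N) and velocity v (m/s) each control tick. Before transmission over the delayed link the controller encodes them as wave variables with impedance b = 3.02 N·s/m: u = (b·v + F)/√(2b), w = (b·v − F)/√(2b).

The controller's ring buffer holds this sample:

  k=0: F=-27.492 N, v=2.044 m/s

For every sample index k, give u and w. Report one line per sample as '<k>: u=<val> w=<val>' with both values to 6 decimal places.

0: u=-8.674627 w=13.698045

k=0: b·v=3.02×2.044=6.172880; √(2b)=2.457641; u=(6.172880+(-27.492))/2.457641=-8.674627, w=(6.172880−(-27.492))/2.457641=13.698045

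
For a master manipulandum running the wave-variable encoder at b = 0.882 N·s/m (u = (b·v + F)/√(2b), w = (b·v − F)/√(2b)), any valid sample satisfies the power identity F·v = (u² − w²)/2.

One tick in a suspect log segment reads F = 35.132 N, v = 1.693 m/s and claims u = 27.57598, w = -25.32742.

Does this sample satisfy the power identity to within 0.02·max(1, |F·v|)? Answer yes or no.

yes

F·v = 35.132×1.693 = 59.47848 W.
(u² − w²)/2 = (760.43467 − 641.47820)/2 = 59.47823 W.
|Δ| = 0.00024;  2% of max(1, |F·v|) = 1.18957.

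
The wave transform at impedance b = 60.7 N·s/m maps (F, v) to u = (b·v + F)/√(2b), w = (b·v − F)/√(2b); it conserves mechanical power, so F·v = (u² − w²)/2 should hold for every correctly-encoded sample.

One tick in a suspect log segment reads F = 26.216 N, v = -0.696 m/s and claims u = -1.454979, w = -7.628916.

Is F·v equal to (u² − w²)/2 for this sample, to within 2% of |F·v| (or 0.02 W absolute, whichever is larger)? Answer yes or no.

F·v = 26.216×(-0.696) = -18.246336 W.
(u² − w²)/2 = (2.116964 − 58.200359)/2 = -28.041698 W.
|Δ| = 9.795362;  2% of max(1, |F·v|) = 0.364927.

no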